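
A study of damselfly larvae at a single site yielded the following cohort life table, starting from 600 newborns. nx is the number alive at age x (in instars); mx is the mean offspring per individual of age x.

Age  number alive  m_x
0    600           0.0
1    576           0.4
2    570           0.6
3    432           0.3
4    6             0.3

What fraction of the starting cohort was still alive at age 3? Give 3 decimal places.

0.720

l_3 = n_3/n_0 = 432/600 = 0.72 → 0.720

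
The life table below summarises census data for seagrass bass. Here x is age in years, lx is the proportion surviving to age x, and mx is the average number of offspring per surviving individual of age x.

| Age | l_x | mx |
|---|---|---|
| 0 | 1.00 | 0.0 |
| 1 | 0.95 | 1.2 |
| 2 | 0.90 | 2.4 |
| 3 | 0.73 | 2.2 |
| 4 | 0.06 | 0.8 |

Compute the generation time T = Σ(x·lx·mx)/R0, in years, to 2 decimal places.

2.11

lx·mx: 0, 1.14, 2.16, 1.606, 0.048 → R0 = 4.954
x·lx·mx: 0, 1.14, 4.32, 4.818, 0.192 → Σ = 10.47
T = 10.47 / 4.954 = 2.113444… → 2.11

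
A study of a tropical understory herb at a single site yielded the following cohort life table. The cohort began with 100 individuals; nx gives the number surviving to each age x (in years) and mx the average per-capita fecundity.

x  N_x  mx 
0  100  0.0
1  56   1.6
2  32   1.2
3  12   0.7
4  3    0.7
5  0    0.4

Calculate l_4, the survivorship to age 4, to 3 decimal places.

l_4 = n_4/n_0 = 3/100 = 0.03 → 0.030

0.030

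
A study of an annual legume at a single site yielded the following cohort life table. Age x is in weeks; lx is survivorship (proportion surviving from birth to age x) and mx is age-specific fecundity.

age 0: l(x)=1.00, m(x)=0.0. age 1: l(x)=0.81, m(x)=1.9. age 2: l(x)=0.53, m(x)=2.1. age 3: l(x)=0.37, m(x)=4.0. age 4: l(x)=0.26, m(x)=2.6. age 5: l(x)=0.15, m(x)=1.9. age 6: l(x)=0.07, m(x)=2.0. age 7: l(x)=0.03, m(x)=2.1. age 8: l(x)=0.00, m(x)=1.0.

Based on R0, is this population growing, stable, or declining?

R0 = Σ lx·mx = 0 + 1.539 + 1.113 + 1.48 + 0.676 + 0.285 + 0.14 + 0.063 + 0 = 5.296
R0 > 1, so the population is growing.

growing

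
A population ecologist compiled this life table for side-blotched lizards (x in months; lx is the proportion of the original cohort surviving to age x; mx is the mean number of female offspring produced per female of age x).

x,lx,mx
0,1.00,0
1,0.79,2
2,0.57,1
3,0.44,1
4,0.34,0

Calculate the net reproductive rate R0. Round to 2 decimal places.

lx·mx by age: 0, 1.58, 0.57, 0.44, 0
R0 = Σ lx·mx = 2.59 → 2.59

2.59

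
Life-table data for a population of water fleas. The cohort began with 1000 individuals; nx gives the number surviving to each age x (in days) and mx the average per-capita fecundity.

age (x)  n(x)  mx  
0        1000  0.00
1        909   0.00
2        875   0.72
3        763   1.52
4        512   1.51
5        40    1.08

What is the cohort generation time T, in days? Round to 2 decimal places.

3.09

lx = nx/n0 = nx/1000: 1, 0.909, 0.875, 0.763, 0.512, 0.04
lx·mx: 0, 0, 0.63, 1.15976, 0.77312, 0.0432 → R0 = 2.60608
x·lx·mx: 0, 0, 1.26, 3.47928, 3.09248, 0.216 → Σ = 8.04776
T = 8.04776 / 2.60608 = 3.088071… → 3.09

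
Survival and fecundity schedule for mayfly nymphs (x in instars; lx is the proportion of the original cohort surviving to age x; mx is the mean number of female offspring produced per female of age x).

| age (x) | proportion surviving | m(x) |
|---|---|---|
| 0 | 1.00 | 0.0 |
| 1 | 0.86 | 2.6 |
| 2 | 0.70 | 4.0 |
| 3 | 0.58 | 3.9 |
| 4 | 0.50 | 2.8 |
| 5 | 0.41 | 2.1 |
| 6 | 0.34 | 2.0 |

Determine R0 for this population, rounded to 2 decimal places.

10.24

lx·mx by age: 0, 2.236, 2.8, 2.262, 1.4, 0.861, 0.68
R0 = Σ lx·mx = 10.239 → 10.24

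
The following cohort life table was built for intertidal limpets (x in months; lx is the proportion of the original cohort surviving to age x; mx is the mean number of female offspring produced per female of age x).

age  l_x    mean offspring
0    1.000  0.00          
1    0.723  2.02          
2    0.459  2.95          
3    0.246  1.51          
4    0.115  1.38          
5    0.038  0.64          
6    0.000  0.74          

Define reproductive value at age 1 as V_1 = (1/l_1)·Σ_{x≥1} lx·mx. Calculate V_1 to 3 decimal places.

4.660

lx·mx for x ≥ 1: 1.46046, 1.35405, 0.37146, 0.1587, 0.02432, 0 → sum = 3.36899
V_1 = 3.36899 / l_1 = 3.36899 / 0.723 = 4.659737… → 4.660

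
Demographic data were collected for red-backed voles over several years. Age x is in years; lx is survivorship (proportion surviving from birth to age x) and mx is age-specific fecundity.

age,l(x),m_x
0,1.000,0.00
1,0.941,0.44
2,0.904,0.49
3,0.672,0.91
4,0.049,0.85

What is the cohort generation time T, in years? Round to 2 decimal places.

2.19

lx·mx: 0, 0.41404, 0.44296, 0.61152, 0.04165 → R0 = 1.51017
x·lx·mx: 0, 0.41404, 0.88592, 1.83456, 0.1666 → Σ = 3.30112
T = 3.30112 / 1.51017 = 2.185926… → 2.19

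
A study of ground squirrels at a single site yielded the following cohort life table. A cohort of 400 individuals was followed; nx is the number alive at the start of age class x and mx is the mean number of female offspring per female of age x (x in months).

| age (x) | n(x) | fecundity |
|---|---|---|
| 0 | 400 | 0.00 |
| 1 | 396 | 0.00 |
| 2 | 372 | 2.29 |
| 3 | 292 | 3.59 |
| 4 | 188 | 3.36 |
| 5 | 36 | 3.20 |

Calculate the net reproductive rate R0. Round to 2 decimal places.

6.62

lx = nx/n0 = nx/400: 1, 0.99, 0.93, 0.73, 0.47, 0.09
lx·mx by age: 0, 0, 2.1297, 2.6207, 1.5792, 0.288
R0 = Σ lx·mx = 6.6176 → 6.62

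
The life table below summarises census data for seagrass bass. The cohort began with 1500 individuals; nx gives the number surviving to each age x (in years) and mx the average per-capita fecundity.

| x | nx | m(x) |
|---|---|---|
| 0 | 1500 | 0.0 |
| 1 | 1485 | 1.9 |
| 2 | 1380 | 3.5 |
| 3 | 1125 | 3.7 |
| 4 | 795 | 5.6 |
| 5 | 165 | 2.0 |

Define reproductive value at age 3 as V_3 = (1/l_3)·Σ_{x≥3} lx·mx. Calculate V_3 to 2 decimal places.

7.95

lx = nx/n0 = nx/1500: 1, 0.99, 0.92, 0.75, 0.53, 0.11
lx·mx for x ≥ 3: 2.775, 2.968, 0.22 → sum = 5.963
V_3 = 5.963 / l_3 = 5.963 / 0.75 = 7.950667… → 7.95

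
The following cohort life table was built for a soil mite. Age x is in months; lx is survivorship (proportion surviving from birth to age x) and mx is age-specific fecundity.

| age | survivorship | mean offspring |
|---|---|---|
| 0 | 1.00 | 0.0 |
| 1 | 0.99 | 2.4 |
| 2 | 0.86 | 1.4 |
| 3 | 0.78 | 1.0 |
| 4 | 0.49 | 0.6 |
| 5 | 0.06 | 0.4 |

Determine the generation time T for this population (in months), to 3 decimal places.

lx·mx: 0, 2.376, 1.204, 0.78, 0.294, 0.024 → R0 = 4.678
x·lx·mx: 0, 2.376, 2.408, 2.34, 1.176, 0.12 → Σ = 8.42
T = 8.42 / 4.678 = 1.799914… → 1.800

1.800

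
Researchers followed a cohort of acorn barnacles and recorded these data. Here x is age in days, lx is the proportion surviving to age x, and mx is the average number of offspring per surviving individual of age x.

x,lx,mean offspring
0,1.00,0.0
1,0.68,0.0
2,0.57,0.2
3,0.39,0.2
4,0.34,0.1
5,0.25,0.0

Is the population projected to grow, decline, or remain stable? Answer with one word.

declining

R0 = Σ lx·mx = 0 + 0 + 0.114 + 0.078 + 0.034 + 0 = 0.226
R0 < 1, so the population is declining.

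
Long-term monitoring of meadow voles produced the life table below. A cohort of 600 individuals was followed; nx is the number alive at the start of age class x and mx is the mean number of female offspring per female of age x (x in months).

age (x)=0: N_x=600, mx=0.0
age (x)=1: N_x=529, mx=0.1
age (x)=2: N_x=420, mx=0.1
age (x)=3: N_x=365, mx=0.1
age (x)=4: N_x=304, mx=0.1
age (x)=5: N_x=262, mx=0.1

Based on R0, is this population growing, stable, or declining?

declining

lx = nx/n0 = nx/600: 1, 0.88167…, 0.7, 0.60833…, 0.50667…, 0.43667…
R0 = Σ lx·mx = 0 + 0.088167… + 0.07 + 0.060833… + 0.050667… + 0.043667… = 0.313333…
R0 < 1, so the population is declining.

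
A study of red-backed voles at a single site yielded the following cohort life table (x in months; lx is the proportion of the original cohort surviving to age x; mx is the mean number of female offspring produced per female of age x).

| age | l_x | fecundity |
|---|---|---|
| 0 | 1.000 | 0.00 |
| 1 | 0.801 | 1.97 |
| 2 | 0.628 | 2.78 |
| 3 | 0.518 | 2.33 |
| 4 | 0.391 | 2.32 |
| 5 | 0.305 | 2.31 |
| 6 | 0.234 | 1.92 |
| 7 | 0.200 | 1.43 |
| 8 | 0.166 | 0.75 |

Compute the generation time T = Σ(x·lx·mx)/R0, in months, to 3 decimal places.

3.076

lx·mx: 0, 1.57797, 1.74584, 1.20694, 0.90712, 0.70455, 0.44928, 0.286, 0.1245 → R0 = 7.0022
x·lx·mx: 0, 1.57797, 3.49168, 3.62082, 3.62848, 3.52275, 2.69568, 2.002, 0.996 → Σ = 21.53538
T = 21.53538 / 7.0022 = 3.075516… → 3.076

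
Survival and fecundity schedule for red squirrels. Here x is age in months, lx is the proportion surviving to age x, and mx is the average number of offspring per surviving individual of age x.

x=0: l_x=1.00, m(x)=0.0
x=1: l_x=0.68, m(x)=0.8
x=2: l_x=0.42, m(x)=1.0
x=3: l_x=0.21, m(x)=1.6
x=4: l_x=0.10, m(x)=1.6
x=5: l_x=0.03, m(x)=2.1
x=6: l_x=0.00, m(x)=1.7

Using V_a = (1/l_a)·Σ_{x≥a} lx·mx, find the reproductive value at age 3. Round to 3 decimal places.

lx·mx for x ≥ 3: 0.336, 0.16, 0.063, 0 → sum = 0.559
V_3 = 0.559 / l_3 = 0.559 / 0.21 = 2.661905… → 2.662

2.662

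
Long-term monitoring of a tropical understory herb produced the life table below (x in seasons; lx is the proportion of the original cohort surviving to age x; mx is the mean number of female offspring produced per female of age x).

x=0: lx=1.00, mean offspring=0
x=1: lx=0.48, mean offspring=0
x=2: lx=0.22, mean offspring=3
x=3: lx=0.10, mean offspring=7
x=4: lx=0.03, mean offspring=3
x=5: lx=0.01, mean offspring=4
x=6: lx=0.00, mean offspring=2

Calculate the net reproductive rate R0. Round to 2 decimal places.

1.49

lx·mx by age: 0, 0, 0.66, 0.7, 0.09, 0.04, 0
R0 = Σ lx·mx = 1.49 → 1.49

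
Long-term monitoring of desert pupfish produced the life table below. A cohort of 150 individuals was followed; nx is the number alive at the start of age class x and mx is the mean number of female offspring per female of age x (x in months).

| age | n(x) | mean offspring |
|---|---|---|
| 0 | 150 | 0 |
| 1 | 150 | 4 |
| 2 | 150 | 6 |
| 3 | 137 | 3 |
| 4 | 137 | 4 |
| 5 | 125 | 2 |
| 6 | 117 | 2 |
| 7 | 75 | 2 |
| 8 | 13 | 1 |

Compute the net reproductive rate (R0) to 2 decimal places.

20.71

lx = nx/n0 = nx/150: 1, 1, 1, 0.91333…, 0.91333…, 0.83333…, 0.78, 0.5, 0.08667…
lx·mx by age: 0, 4, 6, 2.74…, 3.653333…, 1.666667…, 1.56, 1, 0.086667…
R0 = Σ lx·mx = 20.706667… → 20.71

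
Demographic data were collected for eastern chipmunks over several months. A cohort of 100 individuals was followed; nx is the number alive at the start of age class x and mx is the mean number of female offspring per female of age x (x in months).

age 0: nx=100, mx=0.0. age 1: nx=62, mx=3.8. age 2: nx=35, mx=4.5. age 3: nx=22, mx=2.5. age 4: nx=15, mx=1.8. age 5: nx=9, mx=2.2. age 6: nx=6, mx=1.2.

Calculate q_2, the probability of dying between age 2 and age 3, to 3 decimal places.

0.371

lx = nx/n0 = nx/100: 1, 0.62, 0.35, 0.22, 0.15, 0.09, 0.06
q_2 = (l_2 − l_3) / l_2 = (0.35 − 0.22) / 0.35
     = 0.13 / 0.35 = 0.371429… → 0.371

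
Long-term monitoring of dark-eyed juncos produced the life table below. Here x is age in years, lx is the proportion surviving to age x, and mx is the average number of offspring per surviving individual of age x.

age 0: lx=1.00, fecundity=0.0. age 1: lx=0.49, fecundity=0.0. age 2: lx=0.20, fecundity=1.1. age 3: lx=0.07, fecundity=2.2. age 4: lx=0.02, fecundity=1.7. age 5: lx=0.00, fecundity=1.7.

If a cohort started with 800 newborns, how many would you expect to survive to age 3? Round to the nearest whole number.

Expected survivors = N0 · l_3 = 800 × 0.07 = 56 → 56

56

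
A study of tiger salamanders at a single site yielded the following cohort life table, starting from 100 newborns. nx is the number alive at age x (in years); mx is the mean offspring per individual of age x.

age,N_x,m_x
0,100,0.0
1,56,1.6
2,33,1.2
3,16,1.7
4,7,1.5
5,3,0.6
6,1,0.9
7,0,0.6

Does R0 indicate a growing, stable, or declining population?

lx = nx/n0 = nx/100: 1, 0.56, 0.33, 0.16, 0.07, 0.03, 0.01, 0
R0 = Σ lx·mx = 0 + 0.896 + 0.396 + 0.272 + 0.105 + 0.018 + 0.009 + 0 = 1.696
R0 > 1, so the population is growing.

growing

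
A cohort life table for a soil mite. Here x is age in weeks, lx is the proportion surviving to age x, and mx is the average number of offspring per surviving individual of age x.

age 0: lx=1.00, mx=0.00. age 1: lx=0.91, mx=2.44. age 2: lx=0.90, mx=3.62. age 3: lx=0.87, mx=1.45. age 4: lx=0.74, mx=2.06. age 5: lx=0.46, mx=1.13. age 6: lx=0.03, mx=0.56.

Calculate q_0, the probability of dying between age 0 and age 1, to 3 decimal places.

0.090

q_0 = (l_0 − l_1) / l_0 = (1 − 0.91) / 1
     = 0.09 / 1 = 0.09 → 0.090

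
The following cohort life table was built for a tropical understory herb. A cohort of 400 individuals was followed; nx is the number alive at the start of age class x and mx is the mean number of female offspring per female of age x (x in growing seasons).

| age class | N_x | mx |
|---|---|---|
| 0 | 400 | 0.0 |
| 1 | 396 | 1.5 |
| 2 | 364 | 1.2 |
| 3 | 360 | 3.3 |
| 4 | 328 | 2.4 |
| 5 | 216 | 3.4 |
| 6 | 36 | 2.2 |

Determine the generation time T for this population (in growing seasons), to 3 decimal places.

lx = nx/n0 = nx/400: 1, 0.99, 0.91, 0.9, 0.82, 0.54, 0.09
lx·mx: 0, 1.485, 1.092, 2.97, 1.968, 1.836, 0.198 → R0 = 9.549
x·lx·mx: 0, 1.485, 2.184, 8.91, 7.872, 9.18, 1.188 → Σ = 30.819
T = 30.819 / 9.549 = 3.227458… → 3.227

3.227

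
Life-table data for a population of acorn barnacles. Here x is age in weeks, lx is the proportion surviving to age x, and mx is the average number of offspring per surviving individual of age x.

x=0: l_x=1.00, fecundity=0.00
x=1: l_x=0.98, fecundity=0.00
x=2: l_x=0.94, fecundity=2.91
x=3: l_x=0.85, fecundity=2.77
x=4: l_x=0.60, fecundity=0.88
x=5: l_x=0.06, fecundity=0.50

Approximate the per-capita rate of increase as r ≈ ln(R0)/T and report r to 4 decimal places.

0.6608

R0 = Σ lx·mx = 0 + 0 + 2.7354 + 2.3545 + 0.528 + 0.03 = 5.6479
Σ x·lx·mx = 14.7963; T = 14.7963/5.6479 = 2.61979…
r ≈ ln(R0)/T = ln(5.6479)/2.61979… = 0.660849… → 0.6608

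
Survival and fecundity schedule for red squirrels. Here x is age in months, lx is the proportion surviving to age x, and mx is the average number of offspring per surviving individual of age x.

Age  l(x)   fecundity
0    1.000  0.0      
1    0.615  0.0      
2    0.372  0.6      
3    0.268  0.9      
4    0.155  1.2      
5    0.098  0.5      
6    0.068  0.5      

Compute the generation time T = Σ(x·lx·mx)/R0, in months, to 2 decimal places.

3.22

lx·mx: 0, 0, 0.2232, 0.2412, 0.186, 0.049, 0.034 → R0 = 0.7334
x·lx·mx: 0, 0, 0.4464, 0.7236, 0.744, 0.245, 0.204 → Σ = 2.363
T = 2.363 / 0.7334 = 3.22198… → 3.22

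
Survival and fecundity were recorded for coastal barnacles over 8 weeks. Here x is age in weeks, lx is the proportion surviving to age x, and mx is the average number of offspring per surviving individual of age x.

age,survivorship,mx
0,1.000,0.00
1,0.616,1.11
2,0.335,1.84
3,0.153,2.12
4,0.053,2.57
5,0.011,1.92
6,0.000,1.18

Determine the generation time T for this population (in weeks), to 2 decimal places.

lx·mx: 0, 0.68376, 0.6164, 0.32436, 0.13621, 0.02112, 0 → R0 = 1.78185
x·lx·mx: 0, 0.68376, 1.2328, 0.97308, 0.54484, 0.1056, 0 → Σ = 3.54008
T = 3.54008 / 1.78185 = 1.986744… → 1.99

1.99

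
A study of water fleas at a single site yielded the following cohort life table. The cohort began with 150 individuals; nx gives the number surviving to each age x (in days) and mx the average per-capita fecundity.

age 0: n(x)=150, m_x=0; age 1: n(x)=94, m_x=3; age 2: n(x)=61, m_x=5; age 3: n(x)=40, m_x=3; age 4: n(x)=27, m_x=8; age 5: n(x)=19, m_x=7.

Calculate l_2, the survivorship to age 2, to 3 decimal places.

l_2 = n_2/n_0 = 61/150 = 0.406667… → 0.407

0.407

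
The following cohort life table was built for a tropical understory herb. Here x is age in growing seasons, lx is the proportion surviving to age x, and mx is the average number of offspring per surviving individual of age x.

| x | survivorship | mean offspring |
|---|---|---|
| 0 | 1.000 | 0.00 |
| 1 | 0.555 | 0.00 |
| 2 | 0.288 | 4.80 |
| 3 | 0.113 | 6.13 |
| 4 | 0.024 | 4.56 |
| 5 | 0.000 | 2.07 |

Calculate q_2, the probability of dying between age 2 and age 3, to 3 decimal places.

q_2 = (l_2 − l_3) / l_2 = (0.288 − 0.113) / 0.288
     = 0.175 / 0.288 = 0.607639… → 0.608

0.608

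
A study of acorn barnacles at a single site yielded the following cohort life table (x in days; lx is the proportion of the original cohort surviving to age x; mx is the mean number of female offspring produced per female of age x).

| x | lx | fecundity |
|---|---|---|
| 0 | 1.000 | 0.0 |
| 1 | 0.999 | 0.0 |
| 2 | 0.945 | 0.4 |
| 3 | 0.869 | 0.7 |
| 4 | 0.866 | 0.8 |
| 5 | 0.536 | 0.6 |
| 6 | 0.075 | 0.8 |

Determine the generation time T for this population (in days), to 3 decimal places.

lx·mx: 0, 0, 0.378, 0.6083, 0.6928, 0.3216, 0.06 → R0 = 2.0607
x·lx·mx: 0, 0, 0.756, 1.8249, 2.7712, 1.608, 0.36 → Σ = 7.3201
T = 7.3201 / 2.0607 = 3.55224… → 3.552

3.552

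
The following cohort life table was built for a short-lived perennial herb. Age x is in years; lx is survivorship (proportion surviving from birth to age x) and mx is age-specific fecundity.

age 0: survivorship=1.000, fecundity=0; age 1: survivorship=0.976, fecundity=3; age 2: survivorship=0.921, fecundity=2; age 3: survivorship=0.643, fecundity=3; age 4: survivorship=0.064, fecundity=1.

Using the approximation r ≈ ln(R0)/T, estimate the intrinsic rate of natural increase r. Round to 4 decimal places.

1.0215

R0 = Σ lx·mx = 0 + 2.928 + 1.842 + 1.929 + 0.064 = 6.763
Σ x·lx·mx = 12.655; T = 12.655/6.763 = 1.87121…
r ≈ ln(R0)/T = ln(6.763)/1.87121… = 1.021513… → 1.0215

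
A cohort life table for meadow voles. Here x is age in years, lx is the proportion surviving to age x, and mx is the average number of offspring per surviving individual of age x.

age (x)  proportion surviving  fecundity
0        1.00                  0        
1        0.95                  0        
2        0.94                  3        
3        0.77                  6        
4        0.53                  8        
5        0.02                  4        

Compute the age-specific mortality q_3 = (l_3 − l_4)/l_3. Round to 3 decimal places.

0.312

q_3 = (l_3 − l_4) / l_3 = (0.77 − 0.53) / 0.77
     = 0.24 / 0.77 = 0.311688… → 0.312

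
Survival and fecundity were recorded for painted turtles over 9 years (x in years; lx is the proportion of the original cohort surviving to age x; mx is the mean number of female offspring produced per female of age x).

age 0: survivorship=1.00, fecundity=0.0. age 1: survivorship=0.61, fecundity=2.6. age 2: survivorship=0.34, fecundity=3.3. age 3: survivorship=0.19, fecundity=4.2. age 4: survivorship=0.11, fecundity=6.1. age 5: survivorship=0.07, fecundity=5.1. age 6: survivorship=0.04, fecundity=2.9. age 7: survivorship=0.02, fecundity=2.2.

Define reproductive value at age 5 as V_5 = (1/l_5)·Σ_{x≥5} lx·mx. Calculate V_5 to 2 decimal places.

7.39

lx·mx for x ≥ 5: 0.357, 0.116, 0.044 → sum = 0.517
V_5 = 0.517 / l_5 = 0.517 / 0.07 = 7.385714… → 7.39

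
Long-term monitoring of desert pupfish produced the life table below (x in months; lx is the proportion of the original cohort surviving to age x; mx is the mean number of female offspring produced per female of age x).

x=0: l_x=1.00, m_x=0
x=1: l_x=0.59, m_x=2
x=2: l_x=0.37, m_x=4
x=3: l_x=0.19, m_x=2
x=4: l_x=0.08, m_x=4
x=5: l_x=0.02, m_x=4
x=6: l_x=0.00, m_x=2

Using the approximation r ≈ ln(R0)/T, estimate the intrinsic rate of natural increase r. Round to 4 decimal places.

0.6106

R0 = Σ lx·mx = 0 + 1.18 + 1.48 + 0.38 + 0.32 + 0.08 + 0 = 3.44
Σ x·lx·mx = 6.96; T = 6.96/3.44 = 2.02326…
r ≈ ln(R0)/T = ln(3.44)/2.02326… = 0.610635… → 0.6106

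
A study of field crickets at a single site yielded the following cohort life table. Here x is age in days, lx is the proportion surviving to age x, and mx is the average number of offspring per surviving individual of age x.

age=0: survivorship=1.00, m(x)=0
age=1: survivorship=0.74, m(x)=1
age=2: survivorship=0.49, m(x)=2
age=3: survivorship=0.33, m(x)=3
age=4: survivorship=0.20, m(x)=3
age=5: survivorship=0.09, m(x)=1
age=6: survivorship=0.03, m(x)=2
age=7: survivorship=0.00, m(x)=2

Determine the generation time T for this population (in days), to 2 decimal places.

2.57

lx·mx: 0, 0.74, 0.98, 0.99, 0.6, 0.09, 0.06, 0 → R0 = 3.46
x·lx·mx: 0, 0.74, 1.96, 2.97, 2.4, 0.45, 0.36, 0 → Σ = 8.88
T = 8.88 / 3.46 = 2.566474… → 2.57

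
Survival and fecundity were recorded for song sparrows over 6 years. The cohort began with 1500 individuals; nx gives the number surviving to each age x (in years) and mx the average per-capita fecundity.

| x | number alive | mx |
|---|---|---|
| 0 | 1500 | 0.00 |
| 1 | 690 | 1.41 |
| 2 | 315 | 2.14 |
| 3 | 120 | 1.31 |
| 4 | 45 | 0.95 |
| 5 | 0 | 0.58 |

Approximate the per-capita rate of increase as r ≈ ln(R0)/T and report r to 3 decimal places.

lx = nx/n0 = nx/1500: 1, 0.46, 0.21, 0.08, 0.03, 0
R0 = Σ lx·mx = 0 + 0.6486 + 0.4494 + 0.1048 + 0.0285 + 0 = 1.2313
Σ x·lx·mx = 1.9758; T = 1.9758/1.2313 = 1.60465…
r ≈ ln(R0)/T = ln(1.2313)/1.60465… = 0.12967… → 0.130

0.130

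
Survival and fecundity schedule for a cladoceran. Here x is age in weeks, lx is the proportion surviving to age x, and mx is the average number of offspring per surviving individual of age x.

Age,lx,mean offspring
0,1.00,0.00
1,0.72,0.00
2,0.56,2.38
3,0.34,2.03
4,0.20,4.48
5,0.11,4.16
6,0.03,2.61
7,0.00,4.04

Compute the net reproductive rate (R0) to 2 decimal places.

lx·mx by age: 0, 0, 1.3328, 0.6902, 0.896, 0.4576, 0.0783, 0
R0 = Σ lx·mx = 3.4549 → 3.45

3.45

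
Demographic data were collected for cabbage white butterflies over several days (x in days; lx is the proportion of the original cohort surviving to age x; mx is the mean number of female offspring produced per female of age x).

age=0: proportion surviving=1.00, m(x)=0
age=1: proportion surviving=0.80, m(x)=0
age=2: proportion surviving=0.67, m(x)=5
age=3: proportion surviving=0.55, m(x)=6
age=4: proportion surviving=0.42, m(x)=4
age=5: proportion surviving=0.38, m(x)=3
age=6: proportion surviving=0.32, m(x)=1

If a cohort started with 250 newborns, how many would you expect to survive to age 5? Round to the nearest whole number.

Expected survivors = N0 · l_5 = 250 × 0.38 = 95 → 95

95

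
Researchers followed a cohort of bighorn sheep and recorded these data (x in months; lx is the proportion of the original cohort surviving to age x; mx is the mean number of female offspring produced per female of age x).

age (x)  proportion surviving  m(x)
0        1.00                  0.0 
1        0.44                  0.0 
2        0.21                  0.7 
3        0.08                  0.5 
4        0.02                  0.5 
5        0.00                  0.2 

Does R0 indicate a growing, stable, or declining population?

declining

R0 = Σ lx·mx = 0 + 0 + 0.147 + 0.04 + 0.01 + 0 = 0.197
R0 < 1, so the population is declining.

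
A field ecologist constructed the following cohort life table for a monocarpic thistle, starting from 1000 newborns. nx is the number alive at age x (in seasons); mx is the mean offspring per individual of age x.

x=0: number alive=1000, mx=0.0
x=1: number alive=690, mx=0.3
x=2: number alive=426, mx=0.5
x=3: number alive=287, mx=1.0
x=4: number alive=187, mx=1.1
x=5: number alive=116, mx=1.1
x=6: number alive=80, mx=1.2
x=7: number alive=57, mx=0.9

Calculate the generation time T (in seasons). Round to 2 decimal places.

lx = nx/n0 = nx/1000: 1, 0.69, 0.426, 0.287, 0.187, 0.116, 0.08, 0.057
lx·mx: 0, 0.207, 0.213, 0.287, 0.2057, 0.1276, 0.096, 0.0513 → R0 = 1.1876
x·lx·mx: 0, 0.207, 0.426, 0.861, 0.8228, 0.638, 0.576, 0.3591 → Σ = 3.8899
T = 3.8899 / 1.1876 = 3.275429… → 3.28

3.28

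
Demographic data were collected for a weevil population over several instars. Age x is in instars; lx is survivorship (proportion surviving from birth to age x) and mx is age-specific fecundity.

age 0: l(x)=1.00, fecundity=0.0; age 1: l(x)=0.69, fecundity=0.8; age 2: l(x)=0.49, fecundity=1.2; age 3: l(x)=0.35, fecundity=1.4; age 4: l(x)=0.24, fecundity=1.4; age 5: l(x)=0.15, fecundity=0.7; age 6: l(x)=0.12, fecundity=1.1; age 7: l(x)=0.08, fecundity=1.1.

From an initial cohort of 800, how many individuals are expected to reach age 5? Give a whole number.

120

Expected survivors = N0 · l_5 = 800 × 0.15 = 120 → 120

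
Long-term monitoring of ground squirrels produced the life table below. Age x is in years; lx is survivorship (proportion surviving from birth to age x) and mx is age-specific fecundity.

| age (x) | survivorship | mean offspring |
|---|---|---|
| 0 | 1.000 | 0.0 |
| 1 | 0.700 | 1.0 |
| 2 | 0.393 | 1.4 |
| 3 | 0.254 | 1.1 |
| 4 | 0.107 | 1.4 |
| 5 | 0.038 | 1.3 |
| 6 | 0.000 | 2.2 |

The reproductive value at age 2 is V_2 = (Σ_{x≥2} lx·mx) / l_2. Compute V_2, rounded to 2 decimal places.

2.62

lx·mx for x ≥ 2: 0.5502, 0.2794, 0.1498, 0.0494, 0 → sum = 1.0288
V_2 = 1.0288 / l_2 = 1.0288 / 0.393 = 2.617812… → 2.62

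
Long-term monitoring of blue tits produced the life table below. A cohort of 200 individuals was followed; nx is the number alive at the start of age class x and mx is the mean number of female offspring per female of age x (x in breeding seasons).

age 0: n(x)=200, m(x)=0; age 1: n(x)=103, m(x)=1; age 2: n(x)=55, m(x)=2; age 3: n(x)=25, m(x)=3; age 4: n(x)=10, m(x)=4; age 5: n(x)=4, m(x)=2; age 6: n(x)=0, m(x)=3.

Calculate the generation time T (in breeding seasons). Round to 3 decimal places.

2.226

lx = nx/n0 = nx/200: 1, 0.515, 0.275, 0.125, 0.05, 0.02, 0
lx·mx: 0, 0.515, 0.55, 0.375, 0.2, 0.04, 0 → R0 = 1.68
x·lx·mx: 0, 0.515, 1.1, 1.125, 0.8, 0.2, 0 → Σ = 3.74
T = 3.74 / 1.68 = 2.22619… → 2.226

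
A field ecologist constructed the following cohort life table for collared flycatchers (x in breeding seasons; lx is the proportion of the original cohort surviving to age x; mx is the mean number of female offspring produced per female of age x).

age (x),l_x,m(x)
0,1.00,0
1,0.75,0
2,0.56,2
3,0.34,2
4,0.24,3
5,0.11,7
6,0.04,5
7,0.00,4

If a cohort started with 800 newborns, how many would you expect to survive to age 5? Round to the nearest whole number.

Expected survivors = N0 · l_5 = 800 × 0.11 = 88 → 88

88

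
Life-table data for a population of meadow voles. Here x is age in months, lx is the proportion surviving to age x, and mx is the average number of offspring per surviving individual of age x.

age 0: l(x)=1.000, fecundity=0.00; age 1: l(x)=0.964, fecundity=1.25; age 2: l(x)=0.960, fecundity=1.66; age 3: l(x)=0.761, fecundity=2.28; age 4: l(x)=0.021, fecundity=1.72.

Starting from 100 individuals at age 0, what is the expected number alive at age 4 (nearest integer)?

2

Expected survivors = N0 · l_4 = 100 × 0.021 = 2.1 → 2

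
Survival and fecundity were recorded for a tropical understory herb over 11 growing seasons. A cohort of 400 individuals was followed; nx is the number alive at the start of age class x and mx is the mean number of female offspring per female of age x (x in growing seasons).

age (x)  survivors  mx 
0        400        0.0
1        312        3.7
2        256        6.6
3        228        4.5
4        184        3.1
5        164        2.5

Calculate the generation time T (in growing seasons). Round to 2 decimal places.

lx = nx/n0 = nx/400: 1, 0.78, 0.64, 0.57, 0.46, 0.41
lx·mx: 0, 2.886, 4.224, 2.565, 1.426, 1.025 → R0 = 12.126
x·lx·mx: 0, 2.886, 8.448, 7.695, 5.704, 5.125 → Σ = 29.858
T = 29.858 / 12.126 = 2.462312… → 2.46

2.46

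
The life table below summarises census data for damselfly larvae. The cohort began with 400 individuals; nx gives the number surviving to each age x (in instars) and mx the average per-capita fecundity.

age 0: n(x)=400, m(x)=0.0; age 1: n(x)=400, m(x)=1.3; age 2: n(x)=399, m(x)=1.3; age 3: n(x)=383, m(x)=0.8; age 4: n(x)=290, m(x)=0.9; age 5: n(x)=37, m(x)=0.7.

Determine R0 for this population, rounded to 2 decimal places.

lx = nx/n0 = nx/400: 1, 1, 0.9975, 0.9575, 0.725, 0.0925
lx·mx by age: 0, 1.3, 1.29675, 0.766, 0.6525, 0.06475
R0 = Σ lx·mx = 4.08 → 4.08

4.08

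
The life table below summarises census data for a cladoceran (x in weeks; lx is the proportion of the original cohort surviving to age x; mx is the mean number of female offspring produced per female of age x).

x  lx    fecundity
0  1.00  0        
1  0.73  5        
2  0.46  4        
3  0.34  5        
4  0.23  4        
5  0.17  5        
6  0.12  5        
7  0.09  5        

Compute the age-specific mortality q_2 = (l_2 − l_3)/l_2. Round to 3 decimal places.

q_2 = (l_2 − l_3) / l_2 = (0.46 − 0.34) / 0.46
     = 0.12 / 0.46 = 0.26087… → 0.261

0.261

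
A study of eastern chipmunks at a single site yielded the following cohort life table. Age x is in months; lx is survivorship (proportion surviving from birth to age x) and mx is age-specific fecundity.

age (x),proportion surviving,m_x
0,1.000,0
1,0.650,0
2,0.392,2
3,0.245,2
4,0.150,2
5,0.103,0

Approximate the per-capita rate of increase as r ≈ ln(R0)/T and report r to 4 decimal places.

0.1685

R0 = Σ lx·mx = 0 + 0 + 0.784 + 0.49 + 0.3 + 0 = 1.574
Σ x·lx·mx = 4.238; T = 4.238/1.574 = 2.6925…
r ≈ ln(R0)/T = ln(1.574)/2.6925… = 0.168475… → 0.1685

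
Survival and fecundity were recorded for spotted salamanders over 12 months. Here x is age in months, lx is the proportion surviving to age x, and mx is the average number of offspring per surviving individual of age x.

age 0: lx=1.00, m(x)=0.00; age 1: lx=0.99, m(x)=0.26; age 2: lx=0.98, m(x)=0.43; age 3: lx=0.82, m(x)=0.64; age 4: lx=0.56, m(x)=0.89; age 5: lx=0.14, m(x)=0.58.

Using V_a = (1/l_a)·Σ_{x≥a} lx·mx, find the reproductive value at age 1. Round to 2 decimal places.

1.80

lx·mx for x ≥ 1: 0.2574, 0.4214, 0.5248, 0.4984, 0.0812 → sum = 1.7832
V_1 = 1.7832 / l_1 = 1.7832 / 0.99 = 1.801212… → 1.80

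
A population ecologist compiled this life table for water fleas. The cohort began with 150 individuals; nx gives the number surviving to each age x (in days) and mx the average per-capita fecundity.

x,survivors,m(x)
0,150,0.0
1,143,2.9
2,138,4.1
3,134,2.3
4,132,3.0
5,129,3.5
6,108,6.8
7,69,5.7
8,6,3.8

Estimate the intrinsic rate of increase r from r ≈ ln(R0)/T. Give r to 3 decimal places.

lx = nx/n0 = nx/150: 1, 0.95333…, 0.92, 0.89333…, 0.88, 0.86, 0.72, 0.46, 0.04
R0 = Σ lx·mx = 0 + 2.76467… + 3.772 + 2.05467… + 2.64 + 3.01 + 4.896 + 2.622 + 0.152 = 21.911333…
Σ x·lx·mx = 91.028667…; T = 91.028667…/21.911333… = 4.15441…
r ≈ ln(R0)/T = ln(21.911333…)/4.15441… = 0.74307… → 0.743

0.743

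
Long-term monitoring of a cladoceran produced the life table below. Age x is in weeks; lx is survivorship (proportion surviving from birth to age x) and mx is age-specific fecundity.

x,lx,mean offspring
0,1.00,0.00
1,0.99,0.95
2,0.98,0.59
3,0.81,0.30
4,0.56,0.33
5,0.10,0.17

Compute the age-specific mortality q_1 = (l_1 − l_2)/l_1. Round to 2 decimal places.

0.01

q_1 = (l_1 − l_2) / l_1 = (0.99 − 0.98) / 0.99
     = 0.01 / 0.99 = 0.010101… → 0.01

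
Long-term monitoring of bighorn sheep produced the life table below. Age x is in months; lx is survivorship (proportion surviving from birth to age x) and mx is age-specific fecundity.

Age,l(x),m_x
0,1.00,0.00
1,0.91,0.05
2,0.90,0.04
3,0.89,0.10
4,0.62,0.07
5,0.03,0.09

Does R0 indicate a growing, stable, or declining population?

declining

R0 = Σ lx·mx = 0 + 0.0455 + 0.036 + 0.089 + 0.0434 + 0.0027 = 0.2166
R0 < 1, so the population is declining.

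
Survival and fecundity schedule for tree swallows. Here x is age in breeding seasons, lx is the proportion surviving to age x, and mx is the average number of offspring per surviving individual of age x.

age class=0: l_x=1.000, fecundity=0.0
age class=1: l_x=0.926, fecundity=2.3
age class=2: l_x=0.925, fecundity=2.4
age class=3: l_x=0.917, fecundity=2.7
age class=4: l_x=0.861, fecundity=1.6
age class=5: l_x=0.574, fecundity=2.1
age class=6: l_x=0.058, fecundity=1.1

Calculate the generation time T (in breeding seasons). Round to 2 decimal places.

2.74

lx·mx: 0, 2.1298, 2.22, 2.4759, 1.3776, 1.2054, 0.0638 → R0 = 9.4725
x·lx·mx: 0, 2.1298, 4.44, 7.4277, 5.5104, 6.027, 0.3828 → Σ = 25.9177
T = 25.9177 / 9.4725 = 2.736099… → 2.74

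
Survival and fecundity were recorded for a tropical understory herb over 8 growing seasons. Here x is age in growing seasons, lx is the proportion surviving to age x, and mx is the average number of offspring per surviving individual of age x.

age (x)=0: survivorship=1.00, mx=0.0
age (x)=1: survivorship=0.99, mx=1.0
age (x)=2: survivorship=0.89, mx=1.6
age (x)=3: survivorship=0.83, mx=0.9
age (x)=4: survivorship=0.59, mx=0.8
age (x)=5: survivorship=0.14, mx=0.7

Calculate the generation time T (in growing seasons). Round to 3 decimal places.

lx·mx: 0, 0.99, 1.424, 0.747, 0.472, 0.098 → R0 = 3.731
x·lx·mx: 0, 0.99, 2.848, 2.241, 1.888, 0.49 → Σ = 8.457
T = 8.457 / 3.731 = 2.266685… → 2.267

2.267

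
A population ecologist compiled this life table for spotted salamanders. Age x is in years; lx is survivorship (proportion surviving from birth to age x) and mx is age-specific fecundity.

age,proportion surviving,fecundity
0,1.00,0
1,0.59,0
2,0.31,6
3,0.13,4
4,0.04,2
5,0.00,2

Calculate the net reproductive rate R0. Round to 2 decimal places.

lx·mx by age: 0, 0, 1.86, 0.52, 0.08, 0
R0 = Σ lx·mx = 2.46 → 2.46

2.46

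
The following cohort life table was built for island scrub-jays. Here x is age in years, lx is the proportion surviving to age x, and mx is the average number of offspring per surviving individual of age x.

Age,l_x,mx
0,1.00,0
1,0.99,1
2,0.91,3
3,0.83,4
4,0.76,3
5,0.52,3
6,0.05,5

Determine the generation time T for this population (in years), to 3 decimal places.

3.129

lx·mx: 0, 0.99, 2.73, 3.32, 2.28, 1.56, 0.25 → R0 = 11.13
x·lx·mx: 0, 0.99, 5.46, 9.96, 9.12, 7.8, 1.5 → Σ = 34.83
T = 34.83 / 11.13 = 3.12938… → 3.129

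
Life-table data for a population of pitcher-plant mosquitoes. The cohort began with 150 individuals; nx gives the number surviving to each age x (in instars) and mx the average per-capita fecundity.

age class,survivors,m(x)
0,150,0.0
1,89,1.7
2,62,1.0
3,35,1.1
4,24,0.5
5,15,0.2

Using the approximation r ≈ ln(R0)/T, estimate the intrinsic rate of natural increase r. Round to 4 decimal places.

0.3386

lx = nx/n0 = nx/150: 1, 0.59333…, 0.41333…, 0.23333…, 0.16, 0.1
R0 = Σ lx·mx = 0 + 1.00867… + 0.41333… + 0.25667… + 0.08 + 0.02 = 1.778667…
Σ x·lx·mx = 3.025333…; T = 3.025333…/1.778667… = 1.7009…
r ≈ ln(R0)/T = ln(1.778667…)/1.7009… = 0.338564… → 0.3386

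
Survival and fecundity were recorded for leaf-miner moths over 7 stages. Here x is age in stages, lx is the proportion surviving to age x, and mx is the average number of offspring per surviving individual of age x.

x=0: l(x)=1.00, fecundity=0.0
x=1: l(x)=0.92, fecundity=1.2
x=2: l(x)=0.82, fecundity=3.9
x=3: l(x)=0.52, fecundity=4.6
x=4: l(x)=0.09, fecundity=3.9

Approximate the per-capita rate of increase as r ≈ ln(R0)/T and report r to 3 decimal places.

R0 = Σ lx·mx = 0 + 1.104 + 3.198 + 2.392 + 0.351 = 7.045
Σ x·lx·mx = 16.08; T = 16.08/7.045 = 2.28247…
r ≈ ln(R0)/T = ln(7.045)/2.28247… = 0.85535… → 0.855

0.855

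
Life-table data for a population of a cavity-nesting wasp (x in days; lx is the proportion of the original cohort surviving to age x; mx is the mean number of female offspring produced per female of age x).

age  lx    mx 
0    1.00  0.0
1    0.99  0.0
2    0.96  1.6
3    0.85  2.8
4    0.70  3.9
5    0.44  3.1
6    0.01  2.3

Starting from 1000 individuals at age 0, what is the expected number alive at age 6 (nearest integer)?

Expected survivors = N0 · l_6 = 1000 × 0.01 = 10 → 10

10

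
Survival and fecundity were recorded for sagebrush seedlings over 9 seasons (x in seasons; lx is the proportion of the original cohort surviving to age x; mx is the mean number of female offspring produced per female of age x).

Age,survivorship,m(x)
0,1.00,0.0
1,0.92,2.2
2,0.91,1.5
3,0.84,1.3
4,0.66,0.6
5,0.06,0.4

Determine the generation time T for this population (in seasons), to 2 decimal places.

lx·mx: 0, 2.024, 1.365, 1.092, 0.396, 0.024 → R0 = 4.901
x·lx·mx: 0, 2.024, 2.73, 3.276, 1.584, 0.12 → Σ = 9.734
T = 9.734 / 4.901 = 1.986125… → 1.99

1.99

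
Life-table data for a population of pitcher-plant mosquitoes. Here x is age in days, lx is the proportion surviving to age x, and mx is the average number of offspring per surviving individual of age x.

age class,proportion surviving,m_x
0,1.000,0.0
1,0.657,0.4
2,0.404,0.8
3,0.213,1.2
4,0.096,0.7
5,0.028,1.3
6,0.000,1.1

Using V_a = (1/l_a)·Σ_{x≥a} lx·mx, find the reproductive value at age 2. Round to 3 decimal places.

lx·mx for x ≥ 2: 0.3232, 0.2556, 0.0672, 0.0364, 0 → sum = 0.6824
V_2 = 0.6824 / l_2 = 0.6824 / 0.404 = 1.689109… → 1.689

1.689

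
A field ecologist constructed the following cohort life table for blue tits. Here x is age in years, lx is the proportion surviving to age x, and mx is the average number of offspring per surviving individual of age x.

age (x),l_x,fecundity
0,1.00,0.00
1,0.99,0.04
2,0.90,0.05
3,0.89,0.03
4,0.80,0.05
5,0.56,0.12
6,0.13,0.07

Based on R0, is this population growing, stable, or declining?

declining

R0 = Σ lx·mx = 0 + 0.0396 + 0.045 + 0.0267 + 0.04 + 0.0672 + 0.0091 = 0.2276
R0 < 1, so the population is declining.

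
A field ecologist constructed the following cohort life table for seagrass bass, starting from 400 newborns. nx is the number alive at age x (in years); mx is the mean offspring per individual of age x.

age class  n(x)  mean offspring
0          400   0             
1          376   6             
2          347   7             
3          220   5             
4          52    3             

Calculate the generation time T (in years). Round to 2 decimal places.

1.86

lx = nx/n0 = nx/400: 1, 0.94, 0.8675, 0.55, 0.13
lx·mx: 0, 5.64, 6.0725, 2.75, 0.39 → R0 = 14.8525
x·lx·mx: 0, 5.64, 12.145, 8.25, 1.56 → Σ = 27.595
T = 27.595 / 14.8525 = 1.857936… → 1.86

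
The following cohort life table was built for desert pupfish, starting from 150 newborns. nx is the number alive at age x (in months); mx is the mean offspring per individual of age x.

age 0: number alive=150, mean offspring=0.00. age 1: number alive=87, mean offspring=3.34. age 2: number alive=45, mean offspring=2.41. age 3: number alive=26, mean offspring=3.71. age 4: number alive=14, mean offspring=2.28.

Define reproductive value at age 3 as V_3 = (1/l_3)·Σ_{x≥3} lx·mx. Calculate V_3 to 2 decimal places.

4.94

lx = nx/n0 = nx/150: 1, 0.58, 0.3, 0.17333…, 0.09333…
lx·mx for x ≥ 3: 0.643067…, 0.2128… → sum = 0.855867…
V_3 = 0.855867… / l_3 = 0.855867… / 0.173333… = 4.937692… → 4.94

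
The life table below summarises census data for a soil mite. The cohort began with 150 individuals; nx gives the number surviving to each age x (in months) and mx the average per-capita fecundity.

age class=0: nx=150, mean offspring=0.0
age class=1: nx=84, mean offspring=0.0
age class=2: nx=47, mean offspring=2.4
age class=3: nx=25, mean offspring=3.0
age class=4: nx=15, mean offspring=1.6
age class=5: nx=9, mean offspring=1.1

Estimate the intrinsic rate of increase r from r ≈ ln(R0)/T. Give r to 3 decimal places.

lx = nx/n0 = nx/150: 1, 0.56, 0.31333…, 0.16667…, 0.1, 0.06
R0 = Σ lx·mx = 0 + 0 + 0.752… + 0.5… + 0.16 + 0.066 = 1.478…
Σ x·lx·mx = 3.974…; T = 3.974…/1.478… = 2.68877…
r ≈ ln(R0)/T = ln(1.478…)/2.68877… = 0.1453… → 0.145

0.145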